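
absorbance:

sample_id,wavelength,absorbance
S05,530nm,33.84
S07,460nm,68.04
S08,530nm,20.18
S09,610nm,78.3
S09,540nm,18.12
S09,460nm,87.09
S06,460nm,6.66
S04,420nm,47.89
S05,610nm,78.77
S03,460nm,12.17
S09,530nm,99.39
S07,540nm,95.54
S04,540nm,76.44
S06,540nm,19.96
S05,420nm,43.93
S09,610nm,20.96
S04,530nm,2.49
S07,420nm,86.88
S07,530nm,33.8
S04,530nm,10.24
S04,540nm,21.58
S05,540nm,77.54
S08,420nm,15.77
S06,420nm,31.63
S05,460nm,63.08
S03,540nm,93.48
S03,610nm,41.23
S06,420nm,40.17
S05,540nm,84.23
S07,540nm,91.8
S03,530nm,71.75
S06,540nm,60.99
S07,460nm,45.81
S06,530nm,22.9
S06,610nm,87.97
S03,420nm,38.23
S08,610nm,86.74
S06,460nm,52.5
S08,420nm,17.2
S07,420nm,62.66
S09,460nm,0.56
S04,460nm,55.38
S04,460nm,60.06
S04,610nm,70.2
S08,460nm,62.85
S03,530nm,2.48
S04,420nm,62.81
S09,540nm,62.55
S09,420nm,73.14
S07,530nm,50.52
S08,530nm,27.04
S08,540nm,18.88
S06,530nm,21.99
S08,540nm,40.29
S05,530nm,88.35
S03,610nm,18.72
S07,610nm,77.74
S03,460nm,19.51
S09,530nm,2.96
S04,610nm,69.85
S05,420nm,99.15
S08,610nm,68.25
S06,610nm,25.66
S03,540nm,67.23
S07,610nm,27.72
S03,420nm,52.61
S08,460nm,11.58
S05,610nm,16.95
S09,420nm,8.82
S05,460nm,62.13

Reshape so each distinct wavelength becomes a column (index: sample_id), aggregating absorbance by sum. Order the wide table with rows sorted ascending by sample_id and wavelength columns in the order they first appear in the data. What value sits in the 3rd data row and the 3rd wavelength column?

With rows sorted ascending by sample_id, row 3 is sample_id=S05. wavelength columns in first-appearance order: 530nm, 460nm, 610nm, 540nm, 420nm; column 3 is 610nm.
Long rows with sample_id=S05, wavelength=610nm: 78.77 + 16.95 = 95.72.

95.72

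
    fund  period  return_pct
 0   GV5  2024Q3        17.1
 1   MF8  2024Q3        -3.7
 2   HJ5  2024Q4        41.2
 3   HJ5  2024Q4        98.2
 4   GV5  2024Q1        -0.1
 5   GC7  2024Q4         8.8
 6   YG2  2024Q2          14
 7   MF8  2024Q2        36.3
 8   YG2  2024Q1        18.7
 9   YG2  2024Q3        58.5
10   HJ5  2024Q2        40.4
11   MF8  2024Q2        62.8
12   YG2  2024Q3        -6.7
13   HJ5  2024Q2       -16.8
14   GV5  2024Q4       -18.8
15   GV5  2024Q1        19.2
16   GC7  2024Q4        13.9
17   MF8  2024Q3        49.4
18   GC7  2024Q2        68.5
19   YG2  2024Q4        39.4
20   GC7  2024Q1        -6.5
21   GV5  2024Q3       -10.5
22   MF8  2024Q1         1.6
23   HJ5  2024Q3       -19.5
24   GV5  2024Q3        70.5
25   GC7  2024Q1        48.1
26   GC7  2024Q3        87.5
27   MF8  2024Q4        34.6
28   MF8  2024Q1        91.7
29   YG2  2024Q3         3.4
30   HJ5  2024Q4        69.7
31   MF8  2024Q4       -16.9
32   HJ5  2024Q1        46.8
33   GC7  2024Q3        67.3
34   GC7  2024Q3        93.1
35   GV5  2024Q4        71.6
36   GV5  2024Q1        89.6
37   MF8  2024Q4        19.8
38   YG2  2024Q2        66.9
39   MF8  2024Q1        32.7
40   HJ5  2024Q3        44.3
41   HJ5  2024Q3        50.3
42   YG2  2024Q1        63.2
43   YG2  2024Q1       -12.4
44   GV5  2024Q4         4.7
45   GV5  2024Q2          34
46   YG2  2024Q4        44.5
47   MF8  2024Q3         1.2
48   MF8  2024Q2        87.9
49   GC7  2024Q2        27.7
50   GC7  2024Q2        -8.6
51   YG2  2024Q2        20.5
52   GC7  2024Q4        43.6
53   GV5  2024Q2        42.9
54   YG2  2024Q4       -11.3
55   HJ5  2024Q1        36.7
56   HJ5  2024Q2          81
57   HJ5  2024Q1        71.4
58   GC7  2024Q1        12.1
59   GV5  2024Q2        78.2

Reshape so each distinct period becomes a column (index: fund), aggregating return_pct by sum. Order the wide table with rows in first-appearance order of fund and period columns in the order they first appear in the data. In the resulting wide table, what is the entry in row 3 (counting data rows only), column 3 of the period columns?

With rows in first-appearance order of fund, row 3 is fund=HJ5. period columns in first-appearance order: 2024Q3, 2024Q4, 2024Q1, 2024Q2; column 3 is 2024Q1.
Long rows with fund=HJ5, period=2024Q1: 46.8 + 36.7 + 71.4 = 154.9.

154.9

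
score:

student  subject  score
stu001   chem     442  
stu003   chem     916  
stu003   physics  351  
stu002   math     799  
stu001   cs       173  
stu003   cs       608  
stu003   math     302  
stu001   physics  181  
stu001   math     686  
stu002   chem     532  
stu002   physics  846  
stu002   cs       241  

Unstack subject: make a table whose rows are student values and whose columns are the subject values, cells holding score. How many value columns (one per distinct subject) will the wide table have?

4

4 distinct subject values: math, chem, physics, cs.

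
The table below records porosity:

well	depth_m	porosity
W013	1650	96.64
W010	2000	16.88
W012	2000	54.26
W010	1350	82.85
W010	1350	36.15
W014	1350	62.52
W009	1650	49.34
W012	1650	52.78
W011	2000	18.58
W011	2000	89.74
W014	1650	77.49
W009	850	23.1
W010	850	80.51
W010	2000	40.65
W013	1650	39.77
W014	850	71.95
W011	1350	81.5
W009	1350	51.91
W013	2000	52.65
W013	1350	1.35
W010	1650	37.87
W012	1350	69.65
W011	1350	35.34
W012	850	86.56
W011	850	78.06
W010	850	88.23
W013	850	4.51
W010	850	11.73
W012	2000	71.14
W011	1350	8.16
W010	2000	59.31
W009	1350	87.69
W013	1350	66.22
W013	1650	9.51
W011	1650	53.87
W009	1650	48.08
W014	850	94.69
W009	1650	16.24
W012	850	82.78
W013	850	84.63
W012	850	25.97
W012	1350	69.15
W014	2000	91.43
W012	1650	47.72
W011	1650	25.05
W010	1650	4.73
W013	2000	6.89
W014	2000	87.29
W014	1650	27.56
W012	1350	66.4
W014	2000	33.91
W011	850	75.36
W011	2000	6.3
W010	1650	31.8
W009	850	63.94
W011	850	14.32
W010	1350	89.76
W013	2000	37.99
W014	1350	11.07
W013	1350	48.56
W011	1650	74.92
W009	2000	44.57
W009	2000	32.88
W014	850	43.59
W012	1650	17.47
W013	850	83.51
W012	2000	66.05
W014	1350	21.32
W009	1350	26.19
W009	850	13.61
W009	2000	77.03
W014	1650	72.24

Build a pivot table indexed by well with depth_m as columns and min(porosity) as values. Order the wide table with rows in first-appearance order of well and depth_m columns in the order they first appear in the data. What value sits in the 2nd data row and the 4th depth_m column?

With rows in first-appearance order of well, row 2 is well=W010. depth_m columns in first-appearance order: 1650, 2000, 1350, 850; column 4 is 850.
Long rows with well=W010, depth_m=850: min(80.51, 88.23, 11.73) = 11.73.

11.73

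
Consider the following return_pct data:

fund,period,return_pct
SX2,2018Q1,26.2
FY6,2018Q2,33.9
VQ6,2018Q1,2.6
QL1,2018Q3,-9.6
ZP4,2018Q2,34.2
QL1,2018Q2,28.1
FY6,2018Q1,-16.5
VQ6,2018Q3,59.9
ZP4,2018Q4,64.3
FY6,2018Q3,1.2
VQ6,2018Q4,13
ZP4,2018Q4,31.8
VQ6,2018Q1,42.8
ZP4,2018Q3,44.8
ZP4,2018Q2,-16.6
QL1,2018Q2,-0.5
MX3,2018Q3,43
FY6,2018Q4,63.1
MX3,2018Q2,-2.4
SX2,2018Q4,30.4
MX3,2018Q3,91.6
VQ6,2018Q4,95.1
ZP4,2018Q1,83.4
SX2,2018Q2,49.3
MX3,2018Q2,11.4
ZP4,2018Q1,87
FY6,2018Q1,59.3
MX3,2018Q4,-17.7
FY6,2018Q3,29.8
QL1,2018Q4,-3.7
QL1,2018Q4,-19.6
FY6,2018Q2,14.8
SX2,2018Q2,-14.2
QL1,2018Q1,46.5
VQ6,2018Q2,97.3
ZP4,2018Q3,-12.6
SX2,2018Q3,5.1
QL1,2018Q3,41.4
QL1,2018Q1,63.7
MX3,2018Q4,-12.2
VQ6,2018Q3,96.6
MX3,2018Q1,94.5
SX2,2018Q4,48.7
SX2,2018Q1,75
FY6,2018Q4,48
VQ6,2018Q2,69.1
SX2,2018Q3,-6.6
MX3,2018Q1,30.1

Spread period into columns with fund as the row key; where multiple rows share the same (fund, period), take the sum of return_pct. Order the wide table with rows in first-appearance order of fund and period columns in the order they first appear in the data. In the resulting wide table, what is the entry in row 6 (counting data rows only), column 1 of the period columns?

124.6

With rows in first-appearance order of fund, row 6 is fund=MX3. period columns in first-appearance order: 2018Q1, 2018Q2, 2018Q3, 2018Q4; column 1 is 2018Q1.
Long rows with fund=MX3, period=2018Q1: 94.5 + 30.1 = 124.6.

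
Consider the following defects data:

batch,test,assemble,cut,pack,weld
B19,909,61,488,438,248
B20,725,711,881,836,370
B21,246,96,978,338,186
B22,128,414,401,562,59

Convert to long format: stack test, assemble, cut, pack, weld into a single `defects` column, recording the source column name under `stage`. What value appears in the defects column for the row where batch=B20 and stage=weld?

Unpivoting turns each (batch, wide-column) pair into one long row.
The wide cell at row B20, column weld holds 370, so the long row (B20, weld) has defects=370.

370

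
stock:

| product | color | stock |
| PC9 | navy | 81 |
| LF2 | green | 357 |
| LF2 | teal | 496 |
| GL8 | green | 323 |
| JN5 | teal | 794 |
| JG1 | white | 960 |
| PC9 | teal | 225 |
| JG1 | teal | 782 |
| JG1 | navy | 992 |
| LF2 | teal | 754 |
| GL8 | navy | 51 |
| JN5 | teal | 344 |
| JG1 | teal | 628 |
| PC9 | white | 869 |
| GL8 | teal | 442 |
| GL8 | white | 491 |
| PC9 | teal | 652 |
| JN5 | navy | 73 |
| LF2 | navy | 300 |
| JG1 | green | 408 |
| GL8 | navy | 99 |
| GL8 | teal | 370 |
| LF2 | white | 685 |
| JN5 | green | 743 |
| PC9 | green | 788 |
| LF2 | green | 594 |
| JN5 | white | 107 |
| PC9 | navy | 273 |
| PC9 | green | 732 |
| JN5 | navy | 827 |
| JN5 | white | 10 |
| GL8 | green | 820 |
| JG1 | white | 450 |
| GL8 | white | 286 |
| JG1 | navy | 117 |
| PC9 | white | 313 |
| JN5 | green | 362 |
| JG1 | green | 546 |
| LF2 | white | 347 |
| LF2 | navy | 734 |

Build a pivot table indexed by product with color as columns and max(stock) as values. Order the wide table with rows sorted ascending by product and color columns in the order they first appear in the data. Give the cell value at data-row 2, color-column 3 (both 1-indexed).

782

With rows sorted ascending by product, row 2 is product=JG1. color columns in first-appearance order: navy, green, teal, white; column 3 is teal.
Long rows with product=JG1, color=teal: max(782, 628) = 782.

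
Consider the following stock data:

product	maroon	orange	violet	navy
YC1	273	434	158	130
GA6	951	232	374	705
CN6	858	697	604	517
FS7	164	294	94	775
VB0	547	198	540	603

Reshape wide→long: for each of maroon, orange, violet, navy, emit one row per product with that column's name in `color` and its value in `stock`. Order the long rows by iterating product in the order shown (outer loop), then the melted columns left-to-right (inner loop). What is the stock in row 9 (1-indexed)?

858

20 rows total (5 × 4). Row 9: index ⌊(9-1)/4⌋ = 2 into product → CN6; (9-1) mod 4 = 0 into the melted columns → maroon.
So row 9 is (CN6, maroon, 858); stock = 858.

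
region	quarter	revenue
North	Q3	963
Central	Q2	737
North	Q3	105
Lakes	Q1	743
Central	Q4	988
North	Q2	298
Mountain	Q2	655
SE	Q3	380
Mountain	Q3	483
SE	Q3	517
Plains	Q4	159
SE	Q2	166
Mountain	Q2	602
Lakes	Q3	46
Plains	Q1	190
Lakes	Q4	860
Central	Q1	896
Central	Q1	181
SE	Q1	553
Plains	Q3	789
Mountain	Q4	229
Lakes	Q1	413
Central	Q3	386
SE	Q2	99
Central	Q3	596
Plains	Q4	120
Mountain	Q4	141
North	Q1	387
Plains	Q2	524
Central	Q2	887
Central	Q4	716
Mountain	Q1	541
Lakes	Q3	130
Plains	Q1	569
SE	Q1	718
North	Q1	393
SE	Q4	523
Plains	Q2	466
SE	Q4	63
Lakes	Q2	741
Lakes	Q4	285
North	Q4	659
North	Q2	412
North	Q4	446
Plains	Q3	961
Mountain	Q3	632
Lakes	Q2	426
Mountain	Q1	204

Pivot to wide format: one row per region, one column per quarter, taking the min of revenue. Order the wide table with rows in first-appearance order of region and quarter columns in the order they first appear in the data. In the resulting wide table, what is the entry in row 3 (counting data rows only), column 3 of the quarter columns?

413

With rows in first-appearance order of region, row 3 is region=Lakes. quarter columns in first-appearance order: Q3, Q2, Q1, Q4; column 3 is Q1.
Long rows with region=Lakes, quarter=Q1: min(743, 413) = 413.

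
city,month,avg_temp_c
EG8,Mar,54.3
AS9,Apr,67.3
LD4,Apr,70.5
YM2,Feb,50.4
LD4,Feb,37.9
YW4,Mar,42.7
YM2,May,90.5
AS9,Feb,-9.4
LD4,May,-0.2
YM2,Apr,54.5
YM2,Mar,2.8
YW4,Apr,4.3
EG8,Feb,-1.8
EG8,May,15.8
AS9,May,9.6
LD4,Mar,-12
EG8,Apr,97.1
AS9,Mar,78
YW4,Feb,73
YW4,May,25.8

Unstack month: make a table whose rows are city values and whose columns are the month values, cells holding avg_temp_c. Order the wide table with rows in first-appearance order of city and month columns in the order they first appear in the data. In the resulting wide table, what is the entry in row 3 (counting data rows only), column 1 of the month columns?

-12

With rows in first-appearance order of city, row 3 is city=LD4. month columns in first-appearance order: Mar, Apr, Feb, May; column 1 is Mar.
Long rows with city=LD4, month=Mar: avg_temp_c = -12.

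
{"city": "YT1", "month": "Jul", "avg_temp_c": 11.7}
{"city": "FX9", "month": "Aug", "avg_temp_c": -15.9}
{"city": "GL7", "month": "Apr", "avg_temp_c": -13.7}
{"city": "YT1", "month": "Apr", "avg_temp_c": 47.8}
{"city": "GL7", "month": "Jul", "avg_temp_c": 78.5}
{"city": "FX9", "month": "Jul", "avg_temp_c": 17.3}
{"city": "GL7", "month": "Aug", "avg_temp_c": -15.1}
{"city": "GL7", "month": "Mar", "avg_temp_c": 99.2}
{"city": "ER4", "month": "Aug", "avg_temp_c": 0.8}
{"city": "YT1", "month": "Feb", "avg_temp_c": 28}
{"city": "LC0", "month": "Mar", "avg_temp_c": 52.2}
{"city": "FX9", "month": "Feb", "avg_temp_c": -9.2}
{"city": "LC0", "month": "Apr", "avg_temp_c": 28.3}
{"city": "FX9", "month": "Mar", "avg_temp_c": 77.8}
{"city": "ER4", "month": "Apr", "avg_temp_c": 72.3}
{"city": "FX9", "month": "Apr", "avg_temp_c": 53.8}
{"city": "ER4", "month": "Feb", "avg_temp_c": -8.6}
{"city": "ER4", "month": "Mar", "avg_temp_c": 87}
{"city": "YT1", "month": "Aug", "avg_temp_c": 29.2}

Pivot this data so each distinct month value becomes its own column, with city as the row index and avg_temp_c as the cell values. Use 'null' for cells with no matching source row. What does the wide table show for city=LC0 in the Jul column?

No long-format row has city=LC0 and month=Jul, so the cell is null.

null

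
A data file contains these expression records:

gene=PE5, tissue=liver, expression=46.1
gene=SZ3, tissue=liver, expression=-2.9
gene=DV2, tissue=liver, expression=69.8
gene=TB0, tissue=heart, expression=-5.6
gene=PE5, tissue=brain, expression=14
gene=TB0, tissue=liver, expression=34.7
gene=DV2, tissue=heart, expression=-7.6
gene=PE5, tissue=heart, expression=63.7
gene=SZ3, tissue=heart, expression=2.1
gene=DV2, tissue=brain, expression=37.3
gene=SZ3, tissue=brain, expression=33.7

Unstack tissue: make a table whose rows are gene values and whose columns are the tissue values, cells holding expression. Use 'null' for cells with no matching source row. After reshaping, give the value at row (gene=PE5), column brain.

The long row with gene=PE5, tissue=brain has expression=14.

14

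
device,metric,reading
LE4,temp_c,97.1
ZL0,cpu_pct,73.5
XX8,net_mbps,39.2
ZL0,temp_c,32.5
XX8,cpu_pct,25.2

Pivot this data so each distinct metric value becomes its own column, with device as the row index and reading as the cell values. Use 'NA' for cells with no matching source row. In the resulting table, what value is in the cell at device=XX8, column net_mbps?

The long row with device=XX8, metric=net_mbps has reading=39.2.

39.2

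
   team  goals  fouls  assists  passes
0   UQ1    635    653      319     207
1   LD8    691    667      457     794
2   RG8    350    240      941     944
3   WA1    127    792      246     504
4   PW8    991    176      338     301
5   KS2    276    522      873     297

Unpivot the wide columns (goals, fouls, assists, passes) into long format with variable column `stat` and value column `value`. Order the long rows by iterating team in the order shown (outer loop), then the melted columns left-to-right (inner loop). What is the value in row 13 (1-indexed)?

24 rows total (6 × 4). Row 13: index ⌊(13-1)/4⌋ = 3 into team → WA1; (13-1) mod 4 = 0 into the melted columns → goals.
So row 13 is (WA1, goals, 127); value = 127.

127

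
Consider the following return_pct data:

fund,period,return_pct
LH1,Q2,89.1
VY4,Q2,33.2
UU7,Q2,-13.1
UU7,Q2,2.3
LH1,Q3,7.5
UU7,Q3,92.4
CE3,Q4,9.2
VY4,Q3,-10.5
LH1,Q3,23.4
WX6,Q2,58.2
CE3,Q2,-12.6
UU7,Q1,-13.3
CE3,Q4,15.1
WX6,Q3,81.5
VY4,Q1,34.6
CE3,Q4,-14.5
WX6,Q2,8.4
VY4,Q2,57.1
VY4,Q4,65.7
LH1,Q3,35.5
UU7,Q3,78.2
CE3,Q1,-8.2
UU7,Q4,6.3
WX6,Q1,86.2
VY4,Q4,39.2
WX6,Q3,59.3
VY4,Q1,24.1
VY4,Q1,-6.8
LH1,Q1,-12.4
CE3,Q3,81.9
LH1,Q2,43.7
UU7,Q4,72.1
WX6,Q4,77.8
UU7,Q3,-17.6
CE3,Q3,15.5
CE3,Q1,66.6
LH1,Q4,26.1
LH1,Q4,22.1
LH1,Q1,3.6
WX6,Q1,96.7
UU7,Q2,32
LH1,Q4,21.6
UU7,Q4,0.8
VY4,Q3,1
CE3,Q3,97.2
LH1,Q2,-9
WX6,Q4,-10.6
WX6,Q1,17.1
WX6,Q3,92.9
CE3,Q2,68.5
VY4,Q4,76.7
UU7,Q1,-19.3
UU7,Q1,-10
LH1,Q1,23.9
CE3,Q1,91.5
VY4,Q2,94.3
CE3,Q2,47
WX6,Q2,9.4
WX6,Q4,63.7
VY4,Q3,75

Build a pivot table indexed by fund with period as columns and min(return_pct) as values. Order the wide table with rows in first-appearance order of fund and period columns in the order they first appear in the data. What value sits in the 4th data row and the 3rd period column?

-14.5

With rows in first-appearance order of fund, row 4 is fund=CE3. period columns in first-appearance order: Q2, Q3, Q4, Q1; column 3 is Q4.
Long rows with fund=CE3, period=Q4: min(9.2, 15.1, -14.5) = -14.5.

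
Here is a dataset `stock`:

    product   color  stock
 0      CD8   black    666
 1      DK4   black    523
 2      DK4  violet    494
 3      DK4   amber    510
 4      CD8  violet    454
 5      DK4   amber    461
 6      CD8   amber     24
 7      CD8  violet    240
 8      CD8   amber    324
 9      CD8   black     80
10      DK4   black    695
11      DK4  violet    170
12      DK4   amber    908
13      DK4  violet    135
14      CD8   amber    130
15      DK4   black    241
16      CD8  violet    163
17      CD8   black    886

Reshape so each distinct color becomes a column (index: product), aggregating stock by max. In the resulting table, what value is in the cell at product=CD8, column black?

Rows with product=CD8 and color=black: stock values are 666, 80, 886.
max(666, 80, 886) = 886.

886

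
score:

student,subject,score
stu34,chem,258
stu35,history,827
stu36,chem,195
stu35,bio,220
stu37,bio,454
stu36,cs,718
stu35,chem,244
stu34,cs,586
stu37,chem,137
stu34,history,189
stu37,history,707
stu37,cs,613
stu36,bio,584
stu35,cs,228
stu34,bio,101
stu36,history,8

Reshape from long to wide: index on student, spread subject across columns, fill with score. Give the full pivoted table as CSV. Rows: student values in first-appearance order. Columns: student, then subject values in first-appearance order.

student,chem,history,bio,cs
stu34,258,189,101,586
stu35,244,827,220,228
stu36,195,8,584,718
stu37,137,707,454,613

Columns: student plus the 4 distinct subject values (chem, history, bio, cs).
For example, row stu34 column chem takes score=258 from the long row (stu34, chem).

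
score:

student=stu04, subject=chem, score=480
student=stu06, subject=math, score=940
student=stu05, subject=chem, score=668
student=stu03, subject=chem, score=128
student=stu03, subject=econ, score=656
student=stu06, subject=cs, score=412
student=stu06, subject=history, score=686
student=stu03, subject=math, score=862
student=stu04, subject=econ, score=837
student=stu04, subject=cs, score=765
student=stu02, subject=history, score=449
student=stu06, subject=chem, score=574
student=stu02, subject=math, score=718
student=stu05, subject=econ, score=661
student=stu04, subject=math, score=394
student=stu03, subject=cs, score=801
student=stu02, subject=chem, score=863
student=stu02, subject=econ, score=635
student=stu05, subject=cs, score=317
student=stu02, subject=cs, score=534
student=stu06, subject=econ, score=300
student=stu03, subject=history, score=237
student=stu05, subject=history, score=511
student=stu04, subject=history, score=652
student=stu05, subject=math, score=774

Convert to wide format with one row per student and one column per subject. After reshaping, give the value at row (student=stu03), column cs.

Wide layout: rows indexed by student, columns are the 5 distinct subject values (chem, math, econ, cs, history).
Cell (student=stu03, subject=cs) draws from the long row where student=stu03 and subject=cs, which has score=801.

801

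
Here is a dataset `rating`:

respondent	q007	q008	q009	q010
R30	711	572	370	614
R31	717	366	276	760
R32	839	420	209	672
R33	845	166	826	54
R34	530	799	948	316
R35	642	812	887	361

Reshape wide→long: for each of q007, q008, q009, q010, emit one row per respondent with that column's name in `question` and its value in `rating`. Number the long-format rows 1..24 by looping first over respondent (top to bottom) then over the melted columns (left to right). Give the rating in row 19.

24 rows total (6 × 4). Row 19: index ⌊(19-1)/4⌋ = 4 into respondent → R34; (19-1) mod 4 = 2 into the melted columns → q009.
So row 19 is (R34, q009, 948); rating = 948.

948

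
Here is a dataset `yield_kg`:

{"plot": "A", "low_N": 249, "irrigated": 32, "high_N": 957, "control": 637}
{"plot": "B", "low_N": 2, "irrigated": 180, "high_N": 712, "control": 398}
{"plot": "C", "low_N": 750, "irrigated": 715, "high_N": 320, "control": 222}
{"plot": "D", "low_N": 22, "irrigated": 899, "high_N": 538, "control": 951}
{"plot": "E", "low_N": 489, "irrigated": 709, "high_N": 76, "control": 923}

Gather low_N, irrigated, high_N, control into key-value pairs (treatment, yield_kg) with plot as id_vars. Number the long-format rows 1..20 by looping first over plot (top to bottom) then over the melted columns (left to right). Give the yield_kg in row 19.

20 rows total (5 × 4). Row 19: index ⌊(19-1)/4⌋ = 4 into plot → E; (19-1) mod 4 = 2 into the melted columns → high_N.
So row 19 is (E, high_N, 76); yield_kg = 76.

76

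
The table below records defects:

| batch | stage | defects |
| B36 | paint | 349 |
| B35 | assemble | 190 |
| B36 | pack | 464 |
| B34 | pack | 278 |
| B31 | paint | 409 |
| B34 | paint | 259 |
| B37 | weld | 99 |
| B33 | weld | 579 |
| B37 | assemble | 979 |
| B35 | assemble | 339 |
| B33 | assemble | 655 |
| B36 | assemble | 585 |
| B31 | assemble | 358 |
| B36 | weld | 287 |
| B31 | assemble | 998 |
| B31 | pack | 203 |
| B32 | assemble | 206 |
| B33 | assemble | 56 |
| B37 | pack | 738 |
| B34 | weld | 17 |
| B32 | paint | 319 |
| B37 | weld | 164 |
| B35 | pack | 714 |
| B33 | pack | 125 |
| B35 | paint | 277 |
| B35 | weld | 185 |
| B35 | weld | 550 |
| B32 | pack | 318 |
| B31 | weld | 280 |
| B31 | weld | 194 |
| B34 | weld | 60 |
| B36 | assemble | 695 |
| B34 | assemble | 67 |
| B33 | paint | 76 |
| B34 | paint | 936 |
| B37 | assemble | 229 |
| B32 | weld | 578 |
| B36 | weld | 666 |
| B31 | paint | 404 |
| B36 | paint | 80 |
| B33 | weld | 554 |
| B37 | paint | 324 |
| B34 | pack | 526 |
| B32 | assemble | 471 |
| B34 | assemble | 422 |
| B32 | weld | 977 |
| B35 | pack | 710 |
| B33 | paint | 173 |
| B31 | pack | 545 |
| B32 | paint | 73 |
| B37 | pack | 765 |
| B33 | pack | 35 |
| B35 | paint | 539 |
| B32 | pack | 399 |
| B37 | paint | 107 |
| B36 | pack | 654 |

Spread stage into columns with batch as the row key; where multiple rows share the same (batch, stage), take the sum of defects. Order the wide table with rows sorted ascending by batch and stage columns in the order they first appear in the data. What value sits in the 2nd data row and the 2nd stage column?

677

With rows sorted ascending by batch, row 2 is batch=B32. stage columns in first-appearance order: paint, assemble, pack, weld; column 2 is assemble.
Long rows with batch=B32, stage=assemble: 206 + 471 = 677.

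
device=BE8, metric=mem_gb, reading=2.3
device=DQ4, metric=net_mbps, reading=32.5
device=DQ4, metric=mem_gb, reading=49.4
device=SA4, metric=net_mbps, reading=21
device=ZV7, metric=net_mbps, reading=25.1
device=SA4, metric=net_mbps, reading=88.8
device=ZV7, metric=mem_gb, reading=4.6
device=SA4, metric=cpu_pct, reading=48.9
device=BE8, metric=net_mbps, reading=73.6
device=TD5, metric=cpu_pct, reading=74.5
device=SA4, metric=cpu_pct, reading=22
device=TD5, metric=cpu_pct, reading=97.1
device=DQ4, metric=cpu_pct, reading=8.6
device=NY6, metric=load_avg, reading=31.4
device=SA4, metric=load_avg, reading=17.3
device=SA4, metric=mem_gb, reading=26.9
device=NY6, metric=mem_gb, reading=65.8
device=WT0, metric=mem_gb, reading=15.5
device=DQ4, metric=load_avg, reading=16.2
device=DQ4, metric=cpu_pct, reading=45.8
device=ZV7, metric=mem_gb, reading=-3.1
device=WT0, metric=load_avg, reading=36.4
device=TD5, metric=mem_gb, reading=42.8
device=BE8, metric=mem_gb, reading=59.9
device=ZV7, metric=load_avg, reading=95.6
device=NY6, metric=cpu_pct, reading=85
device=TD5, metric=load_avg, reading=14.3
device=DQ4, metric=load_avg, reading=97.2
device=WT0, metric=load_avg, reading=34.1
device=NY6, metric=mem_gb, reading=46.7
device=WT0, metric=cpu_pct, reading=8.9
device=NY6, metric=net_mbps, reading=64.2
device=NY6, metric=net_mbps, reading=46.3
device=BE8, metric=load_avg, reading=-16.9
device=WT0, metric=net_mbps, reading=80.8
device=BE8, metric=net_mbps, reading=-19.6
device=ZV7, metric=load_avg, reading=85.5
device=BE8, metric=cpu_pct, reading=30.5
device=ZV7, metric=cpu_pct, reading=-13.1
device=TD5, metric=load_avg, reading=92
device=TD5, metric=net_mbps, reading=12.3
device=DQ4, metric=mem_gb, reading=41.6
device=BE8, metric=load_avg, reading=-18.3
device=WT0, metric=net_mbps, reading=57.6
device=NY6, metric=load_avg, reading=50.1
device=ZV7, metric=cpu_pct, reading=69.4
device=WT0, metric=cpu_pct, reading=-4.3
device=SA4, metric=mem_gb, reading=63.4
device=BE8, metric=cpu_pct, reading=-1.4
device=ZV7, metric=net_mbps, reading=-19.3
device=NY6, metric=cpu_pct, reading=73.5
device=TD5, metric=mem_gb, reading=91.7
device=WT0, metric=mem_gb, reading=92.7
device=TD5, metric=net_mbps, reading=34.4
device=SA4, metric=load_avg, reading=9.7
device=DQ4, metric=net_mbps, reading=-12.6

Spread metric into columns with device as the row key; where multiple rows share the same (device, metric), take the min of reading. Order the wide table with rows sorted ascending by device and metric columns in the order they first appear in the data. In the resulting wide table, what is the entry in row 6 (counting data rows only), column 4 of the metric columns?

34.1

With rows sorted ascending by device, row 6 is device=WT0. metric columns in first-appearance order: mem_gb, net_mbps, cpu_pct, load_avg; column 4 is load_avg.
Long rows with device=WT0, metric=load_avg: min(36.4, 34.1) = 34.1.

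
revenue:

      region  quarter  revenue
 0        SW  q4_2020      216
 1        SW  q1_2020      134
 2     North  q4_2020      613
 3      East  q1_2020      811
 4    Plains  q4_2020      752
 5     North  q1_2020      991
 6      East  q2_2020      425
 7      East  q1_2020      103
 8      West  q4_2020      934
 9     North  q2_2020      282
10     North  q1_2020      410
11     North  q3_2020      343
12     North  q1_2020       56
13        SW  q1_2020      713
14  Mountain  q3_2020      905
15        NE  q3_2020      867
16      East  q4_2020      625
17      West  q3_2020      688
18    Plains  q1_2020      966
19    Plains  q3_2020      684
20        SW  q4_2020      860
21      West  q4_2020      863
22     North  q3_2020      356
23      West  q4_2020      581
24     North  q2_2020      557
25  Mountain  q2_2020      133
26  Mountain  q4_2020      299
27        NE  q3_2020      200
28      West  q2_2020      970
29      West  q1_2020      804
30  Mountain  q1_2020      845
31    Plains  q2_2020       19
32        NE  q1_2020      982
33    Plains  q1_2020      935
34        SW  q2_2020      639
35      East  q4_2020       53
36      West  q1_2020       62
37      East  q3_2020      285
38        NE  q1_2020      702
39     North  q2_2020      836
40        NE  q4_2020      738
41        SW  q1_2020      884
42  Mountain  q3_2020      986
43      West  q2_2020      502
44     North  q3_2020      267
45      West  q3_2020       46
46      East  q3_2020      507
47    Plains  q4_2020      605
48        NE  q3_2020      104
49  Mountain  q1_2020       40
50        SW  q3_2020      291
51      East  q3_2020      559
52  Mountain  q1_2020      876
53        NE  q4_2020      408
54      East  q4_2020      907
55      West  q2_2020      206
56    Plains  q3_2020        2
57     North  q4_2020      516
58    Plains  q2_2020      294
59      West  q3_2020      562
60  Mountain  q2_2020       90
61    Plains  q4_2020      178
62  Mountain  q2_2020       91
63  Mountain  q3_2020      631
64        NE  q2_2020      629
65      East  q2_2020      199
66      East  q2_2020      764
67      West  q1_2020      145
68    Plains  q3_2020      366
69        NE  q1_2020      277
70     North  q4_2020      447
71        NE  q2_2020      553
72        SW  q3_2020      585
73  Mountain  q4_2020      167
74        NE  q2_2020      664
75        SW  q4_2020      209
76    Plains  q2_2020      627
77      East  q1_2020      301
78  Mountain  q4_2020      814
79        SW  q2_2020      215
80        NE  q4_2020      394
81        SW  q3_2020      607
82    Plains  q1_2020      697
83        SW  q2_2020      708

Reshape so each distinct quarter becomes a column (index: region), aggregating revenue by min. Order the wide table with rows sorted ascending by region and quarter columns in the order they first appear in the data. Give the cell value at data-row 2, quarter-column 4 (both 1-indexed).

631

With rows sorted ascending by region, row 2 is region=Mountain. quarter columns in first-appearance order: q4_2020, q1_2020, q2_2020, q3_2020; column 4 is q3_2020.
Long rows with region=Mountain, quarter=q3_2020: min(905, 986, 631) = 631.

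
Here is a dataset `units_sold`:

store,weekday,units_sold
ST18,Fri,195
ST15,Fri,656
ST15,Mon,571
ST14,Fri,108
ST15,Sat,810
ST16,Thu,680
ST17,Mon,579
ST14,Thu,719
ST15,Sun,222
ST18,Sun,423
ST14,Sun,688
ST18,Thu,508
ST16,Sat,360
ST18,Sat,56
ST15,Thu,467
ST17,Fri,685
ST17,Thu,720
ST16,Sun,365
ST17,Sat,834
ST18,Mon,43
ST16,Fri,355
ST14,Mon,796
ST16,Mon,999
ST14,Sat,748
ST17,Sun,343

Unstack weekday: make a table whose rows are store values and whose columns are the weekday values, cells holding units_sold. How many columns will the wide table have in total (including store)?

1 column for store plus 5 distinct weekday values → 6 columns.

6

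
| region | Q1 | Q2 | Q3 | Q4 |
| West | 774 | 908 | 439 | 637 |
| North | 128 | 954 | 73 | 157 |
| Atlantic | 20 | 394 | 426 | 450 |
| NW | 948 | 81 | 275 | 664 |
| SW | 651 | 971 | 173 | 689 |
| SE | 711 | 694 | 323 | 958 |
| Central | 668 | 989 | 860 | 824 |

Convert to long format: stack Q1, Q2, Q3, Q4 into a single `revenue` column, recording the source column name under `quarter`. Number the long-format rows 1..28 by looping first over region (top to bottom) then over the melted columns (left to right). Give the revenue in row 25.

668

28 rows total (7 × 4). Row 25: index ⌊(25-1)/4⌋ = 6 into region → Central; (25-1) mod 4 = 0 into the melted columns → Q1.
So row 25 is (Central, Q1, 668); revenue = 668.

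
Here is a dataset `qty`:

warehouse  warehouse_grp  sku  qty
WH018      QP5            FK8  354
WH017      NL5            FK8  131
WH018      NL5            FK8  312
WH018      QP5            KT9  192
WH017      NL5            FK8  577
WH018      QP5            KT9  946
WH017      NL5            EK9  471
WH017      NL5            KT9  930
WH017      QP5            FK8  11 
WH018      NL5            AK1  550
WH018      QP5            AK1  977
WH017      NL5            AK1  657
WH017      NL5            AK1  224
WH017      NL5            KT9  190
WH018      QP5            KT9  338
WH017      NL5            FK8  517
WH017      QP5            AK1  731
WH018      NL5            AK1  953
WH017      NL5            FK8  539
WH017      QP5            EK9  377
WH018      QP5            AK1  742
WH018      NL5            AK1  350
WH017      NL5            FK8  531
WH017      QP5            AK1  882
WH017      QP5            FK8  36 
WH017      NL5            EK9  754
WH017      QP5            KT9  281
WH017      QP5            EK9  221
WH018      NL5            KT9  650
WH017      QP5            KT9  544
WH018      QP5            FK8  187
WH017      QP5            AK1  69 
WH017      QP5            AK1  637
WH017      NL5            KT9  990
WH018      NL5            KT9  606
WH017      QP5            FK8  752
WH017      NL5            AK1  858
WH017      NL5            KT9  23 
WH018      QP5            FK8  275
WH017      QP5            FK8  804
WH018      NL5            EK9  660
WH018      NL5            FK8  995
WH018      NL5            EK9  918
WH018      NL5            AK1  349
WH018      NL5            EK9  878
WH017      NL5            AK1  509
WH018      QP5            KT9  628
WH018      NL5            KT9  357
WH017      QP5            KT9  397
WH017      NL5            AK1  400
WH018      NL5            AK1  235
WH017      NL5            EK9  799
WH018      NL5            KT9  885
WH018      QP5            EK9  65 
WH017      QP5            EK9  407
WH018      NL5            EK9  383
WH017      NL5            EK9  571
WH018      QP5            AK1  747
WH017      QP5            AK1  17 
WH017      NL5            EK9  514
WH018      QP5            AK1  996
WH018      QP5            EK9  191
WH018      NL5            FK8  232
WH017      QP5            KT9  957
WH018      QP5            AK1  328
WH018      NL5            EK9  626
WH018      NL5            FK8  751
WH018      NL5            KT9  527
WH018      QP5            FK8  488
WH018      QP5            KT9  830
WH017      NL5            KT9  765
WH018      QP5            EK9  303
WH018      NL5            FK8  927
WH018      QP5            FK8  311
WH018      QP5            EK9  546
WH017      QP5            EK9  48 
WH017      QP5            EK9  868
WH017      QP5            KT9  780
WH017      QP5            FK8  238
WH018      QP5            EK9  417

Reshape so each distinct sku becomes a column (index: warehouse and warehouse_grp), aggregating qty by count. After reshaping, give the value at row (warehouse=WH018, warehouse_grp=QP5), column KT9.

5

Rows with warehouse=WH018, warehouse_grp=QP5 and sku=KT9: qty values are 192, 946, 338, 628, 830.
5 rows match — count = 5.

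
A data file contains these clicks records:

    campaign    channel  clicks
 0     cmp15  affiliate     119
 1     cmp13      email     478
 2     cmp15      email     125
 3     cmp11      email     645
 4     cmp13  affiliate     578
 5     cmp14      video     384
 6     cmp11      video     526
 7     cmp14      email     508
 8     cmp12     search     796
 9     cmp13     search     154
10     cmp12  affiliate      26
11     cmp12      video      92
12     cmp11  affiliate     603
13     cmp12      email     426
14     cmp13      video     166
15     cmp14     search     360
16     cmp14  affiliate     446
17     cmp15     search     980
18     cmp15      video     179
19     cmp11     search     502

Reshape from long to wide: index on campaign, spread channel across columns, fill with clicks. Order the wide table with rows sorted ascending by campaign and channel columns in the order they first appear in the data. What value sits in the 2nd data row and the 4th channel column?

With rows sorted ascending by campaign, row 2 is campaign=cmp12. channel columns in first-appearance order: affiliate, email, video, search; column 4 is search.
Long rows with campaign=cmp12, channel=search: clicks = 796.

796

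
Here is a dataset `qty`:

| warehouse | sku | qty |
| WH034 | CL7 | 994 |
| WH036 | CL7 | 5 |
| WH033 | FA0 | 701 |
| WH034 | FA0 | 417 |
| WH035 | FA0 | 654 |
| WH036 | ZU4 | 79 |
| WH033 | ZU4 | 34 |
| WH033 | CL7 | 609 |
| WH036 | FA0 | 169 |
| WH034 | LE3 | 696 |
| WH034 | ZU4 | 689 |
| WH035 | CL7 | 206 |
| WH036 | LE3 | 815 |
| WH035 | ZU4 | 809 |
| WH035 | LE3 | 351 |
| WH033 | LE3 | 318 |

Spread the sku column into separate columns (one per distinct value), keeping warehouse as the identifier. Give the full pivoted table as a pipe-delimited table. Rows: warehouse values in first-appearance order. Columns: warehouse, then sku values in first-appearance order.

Columns: warehouse plus the 4 distinct sku values (CL7, FA0, ZU4, LE3).
For example, row WH034 column CL7 takes qty=994 from the long row (WH034, CL7).

| warehouse | CL7 | FA0 | ZU4 | LE3 |
| WH034 | 994 | 417 | 689 | 696 |
| WH036 | 5 | 169 | 79 | 815 |
| WH033 | 609 | 701 | 34 | 318 |
| WH035 | 206 | 654 | 809 | 351 |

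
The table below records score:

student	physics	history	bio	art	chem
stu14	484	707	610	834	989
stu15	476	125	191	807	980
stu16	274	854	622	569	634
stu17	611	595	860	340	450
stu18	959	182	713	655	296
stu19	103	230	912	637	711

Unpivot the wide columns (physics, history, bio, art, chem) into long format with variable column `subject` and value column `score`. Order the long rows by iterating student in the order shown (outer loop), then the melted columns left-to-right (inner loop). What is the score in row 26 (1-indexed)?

103

30 rows total (6 × 5). Row 26: index ⌊(26-1)/5⌋ = 5 into student → stu19; (26-1) mod 5 = 0 into the melted columns → physics.
So row 26 is (stu19, physics, 103); score = 103.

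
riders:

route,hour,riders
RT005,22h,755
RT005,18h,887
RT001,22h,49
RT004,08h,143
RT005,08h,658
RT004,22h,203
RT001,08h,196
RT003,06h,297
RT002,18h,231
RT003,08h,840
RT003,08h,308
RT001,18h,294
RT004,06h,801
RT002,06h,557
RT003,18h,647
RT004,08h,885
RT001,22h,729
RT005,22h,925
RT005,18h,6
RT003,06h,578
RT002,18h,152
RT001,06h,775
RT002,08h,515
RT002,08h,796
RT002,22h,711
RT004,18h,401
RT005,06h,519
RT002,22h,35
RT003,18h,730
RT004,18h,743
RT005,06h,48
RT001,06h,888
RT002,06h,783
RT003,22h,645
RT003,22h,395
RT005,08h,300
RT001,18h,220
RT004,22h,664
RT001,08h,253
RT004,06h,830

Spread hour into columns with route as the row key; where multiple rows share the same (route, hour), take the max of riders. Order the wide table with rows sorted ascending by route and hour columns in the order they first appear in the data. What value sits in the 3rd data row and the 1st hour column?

With rows sorted ascending by route, row 3 is route=RT003. hour columns in first-appearance order: 22h, 18h, 08h, 06h; column 1 is 22h.
Long rows with route=RT003, hour=22h: max(645, 395) = 645.

645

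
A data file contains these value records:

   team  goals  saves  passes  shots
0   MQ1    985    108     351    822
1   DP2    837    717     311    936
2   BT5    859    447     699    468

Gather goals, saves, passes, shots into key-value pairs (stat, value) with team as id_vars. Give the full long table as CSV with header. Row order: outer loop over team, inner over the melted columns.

team,stat,value
MQ1,goals,985
MQ1,saves,108
MQ1,passes,351
MQ1,shots,822
DP2,goals,837
DP2,saves,717
DP2,passes,311
DP2,shots,936
BT5,goals,859
BT5,saves,447
BT5,passes,699
BT5,shots,468

Each (team, column) pair becomes one row: 3 × 4 = 12 rows.
For example, (MQ1, goals) → value=985.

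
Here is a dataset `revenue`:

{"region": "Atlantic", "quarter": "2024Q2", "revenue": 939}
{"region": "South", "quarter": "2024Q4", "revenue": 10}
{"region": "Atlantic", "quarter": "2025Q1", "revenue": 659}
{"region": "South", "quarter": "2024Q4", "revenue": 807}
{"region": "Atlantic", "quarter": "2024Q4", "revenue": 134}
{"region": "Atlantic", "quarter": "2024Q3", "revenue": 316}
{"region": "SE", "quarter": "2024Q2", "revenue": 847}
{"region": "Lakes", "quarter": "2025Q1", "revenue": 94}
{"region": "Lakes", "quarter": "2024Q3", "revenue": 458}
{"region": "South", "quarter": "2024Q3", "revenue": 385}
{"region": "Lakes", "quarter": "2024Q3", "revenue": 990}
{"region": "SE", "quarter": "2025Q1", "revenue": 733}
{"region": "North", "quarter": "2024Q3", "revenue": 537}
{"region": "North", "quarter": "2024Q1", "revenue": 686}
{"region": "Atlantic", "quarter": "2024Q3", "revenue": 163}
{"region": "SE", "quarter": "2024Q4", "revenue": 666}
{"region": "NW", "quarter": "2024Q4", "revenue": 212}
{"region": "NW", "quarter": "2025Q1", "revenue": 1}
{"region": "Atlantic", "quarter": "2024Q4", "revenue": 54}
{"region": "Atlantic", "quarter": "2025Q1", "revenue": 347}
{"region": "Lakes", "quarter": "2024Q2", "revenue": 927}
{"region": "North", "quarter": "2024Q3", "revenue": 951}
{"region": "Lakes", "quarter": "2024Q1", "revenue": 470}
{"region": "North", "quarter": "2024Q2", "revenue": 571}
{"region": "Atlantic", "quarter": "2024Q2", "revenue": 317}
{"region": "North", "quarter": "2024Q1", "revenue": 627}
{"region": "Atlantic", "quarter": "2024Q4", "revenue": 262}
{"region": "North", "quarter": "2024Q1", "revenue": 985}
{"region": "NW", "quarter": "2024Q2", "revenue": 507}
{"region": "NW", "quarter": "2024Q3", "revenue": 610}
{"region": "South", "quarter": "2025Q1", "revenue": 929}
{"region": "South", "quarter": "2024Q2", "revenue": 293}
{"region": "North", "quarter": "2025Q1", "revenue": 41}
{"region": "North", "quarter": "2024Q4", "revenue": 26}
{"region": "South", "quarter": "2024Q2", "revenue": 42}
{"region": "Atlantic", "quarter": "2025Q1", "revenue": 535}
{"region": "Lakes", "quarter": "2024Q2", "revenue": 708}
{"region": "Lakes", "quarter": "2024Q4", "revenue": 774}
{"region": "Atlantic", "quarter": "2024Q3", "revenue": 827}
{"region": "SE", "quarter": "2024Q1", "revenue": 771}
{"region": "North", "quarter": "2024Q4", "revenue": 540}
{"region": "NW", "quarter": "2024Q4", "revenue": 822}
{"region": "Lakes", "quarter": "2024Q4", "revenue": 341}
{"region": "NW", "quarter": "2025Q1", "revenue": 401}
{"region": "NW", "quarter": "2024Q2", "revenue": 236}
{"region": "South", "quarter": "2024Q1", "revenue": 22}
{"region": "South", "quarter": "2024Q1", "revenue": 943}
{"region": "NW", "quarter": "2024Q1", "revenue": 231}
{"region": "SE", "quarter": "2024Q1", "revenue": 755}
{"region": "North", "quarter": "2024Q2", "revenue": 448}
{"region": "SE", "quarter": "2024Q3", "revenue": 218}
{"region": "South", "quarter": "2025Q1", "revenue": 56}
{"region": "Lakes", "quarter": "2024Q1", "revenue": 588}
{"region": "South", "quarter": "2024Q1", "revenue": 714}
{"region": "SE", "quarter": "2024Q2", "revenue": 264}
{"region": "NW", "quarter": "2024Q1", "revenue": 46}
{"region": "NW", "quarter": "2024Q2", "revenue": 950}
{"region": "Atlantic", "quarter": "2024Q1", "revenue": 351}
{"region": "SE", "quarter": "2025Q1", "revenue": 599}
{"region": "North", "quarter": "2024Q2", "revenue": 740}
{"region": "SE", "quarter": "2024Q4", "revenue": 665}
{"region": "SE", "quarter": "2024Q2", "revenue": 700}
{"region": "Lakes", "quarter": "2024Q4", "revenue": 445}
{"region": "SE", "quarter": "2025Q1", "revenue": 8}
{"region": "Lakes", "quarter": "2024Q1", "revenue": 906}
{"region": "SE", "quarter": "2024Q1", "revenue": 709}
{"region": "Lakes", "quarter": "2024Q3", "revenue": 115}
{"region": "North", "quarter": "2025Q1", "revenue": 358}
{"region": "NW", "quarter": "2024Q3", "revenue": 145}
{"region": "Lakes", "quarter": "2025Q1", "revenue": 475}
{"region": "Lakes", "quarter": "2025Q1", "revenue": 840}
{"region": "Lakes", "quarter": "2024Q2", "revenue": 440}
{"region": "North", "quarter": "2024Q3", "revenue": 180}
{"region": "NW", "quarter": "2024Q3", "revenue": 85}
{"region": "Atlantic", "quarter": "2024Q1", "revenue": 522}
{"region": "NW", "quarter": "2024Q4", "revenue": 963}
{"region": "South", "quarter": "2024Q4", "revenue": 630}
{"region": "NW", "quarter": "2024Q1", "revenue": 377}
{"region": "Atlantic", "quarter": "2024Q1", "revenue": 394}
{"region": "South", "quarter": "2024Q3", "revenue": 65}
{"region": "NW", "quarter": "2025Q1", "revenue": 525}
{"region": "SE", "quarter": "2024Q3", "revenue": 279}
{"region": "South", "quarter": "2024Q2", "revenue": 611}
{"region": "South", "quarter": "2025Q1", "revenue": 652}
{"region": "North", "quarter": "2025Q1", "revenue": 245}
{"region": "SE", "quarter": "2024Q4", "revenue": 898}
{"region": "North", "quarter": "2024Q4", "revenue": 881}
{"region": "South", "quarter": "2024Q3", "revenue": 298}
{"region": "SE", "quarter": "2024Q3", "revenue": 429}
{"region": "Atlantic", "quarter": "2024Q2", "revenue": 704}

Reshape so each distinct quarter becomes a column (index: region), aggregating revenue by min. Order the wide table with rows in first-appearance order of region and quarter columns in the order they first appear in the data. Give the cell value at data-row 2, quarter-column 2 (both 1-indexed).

10

With rows in first-appearance order of region, row 2 is region=South. quarter columns in first-appearance order: 2024Q2, 2024Q4, 2025Q1, 2024Q3, 2024Q1; column 2 is 2024Q4.
Long rows with region=South, quarter=2024Q4: min(10, 807, 630) = 10.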